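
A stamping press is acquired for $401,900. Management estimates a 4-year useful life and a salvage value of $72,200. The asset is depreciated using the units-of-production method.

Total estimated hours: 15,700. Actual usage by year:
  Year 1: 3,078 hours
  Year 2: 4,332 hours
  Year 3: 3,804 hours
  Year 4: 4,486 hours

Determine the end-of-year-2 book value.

Depreciable base = $401,900 − $72,200 = $329,700.
Rate = $329,700 / 15,700 hours = $21 per hour.
Year 1: 3,078 × $21 = $64,638. Book value $337,262.
Year 2: 4,332 × $21 = $90,972. Book value $246,290.

$246,290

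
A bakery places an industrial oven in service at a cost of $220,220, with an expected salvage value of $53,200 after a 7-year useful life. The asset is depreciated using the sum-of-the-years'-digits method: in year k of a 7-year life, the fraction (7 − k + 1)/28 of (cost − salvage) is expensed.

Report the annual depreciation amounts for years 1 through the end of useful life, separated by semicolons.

Depreciable base = $220,220 − $53,200 = $167,020.
Sum of the years' digits = 7+6+5+4+3+2+1 = 28.
Year 1: $167,020 × 7/28 = $41,755. Book value $178,465.
Year 2: $167,020 × 6/28 = $35,790. Book value $142,675.
Year 3: $167,020 × 5/28 = $29,825. Book value $112,850.
Year 4: $167,020 × 4/28 = $23,860. Book value $88,990.
Year 5: $167,020 × 3/28 = $17,895. Book value $71,095.
Year 6: $167,020 × 2/28 = $11,930. Book value $59,165.
Year 7: $167,020 × 1/28 = $5,965. Book value $53,200.

$41,755; $35,790; $29,825; $23,860; $17,895; $11,930; $5,965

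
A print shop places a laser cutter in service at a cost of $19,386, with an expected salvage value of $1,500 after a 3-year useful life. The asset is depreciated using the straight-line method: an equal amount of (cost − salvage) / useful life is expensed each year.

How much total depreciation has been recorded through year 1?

Depreciable base = $19,386 − $1,500 = $17,886.
Annual expense = $17,886 / 3 = $5,962.
End of year 1: book value $13,424.
Accumulated through year 1 = $19,386 − $13,424 = $5,962.

$5,962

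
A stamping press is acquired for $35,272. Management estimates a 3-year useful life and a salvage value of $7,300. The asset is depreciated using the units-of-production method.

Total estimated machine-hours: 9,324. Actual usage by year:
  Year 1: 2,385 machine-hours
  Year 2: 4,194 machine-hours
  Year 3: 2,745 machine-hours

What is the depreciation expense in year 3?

Depreciable base = $35,272 − $7,300 = $27,972.
Rate = $27,972 / 9,324 machine-hours = $3 per machine-hour.
Year 1: 2,385 × $3 = $7,155. Book value $28,117.
Year 2: 4,194 × $3 = $12,582. Book value $15,535.
Year 3: 2,745 × $3 = $8,235. Book value $7,300.

$8,235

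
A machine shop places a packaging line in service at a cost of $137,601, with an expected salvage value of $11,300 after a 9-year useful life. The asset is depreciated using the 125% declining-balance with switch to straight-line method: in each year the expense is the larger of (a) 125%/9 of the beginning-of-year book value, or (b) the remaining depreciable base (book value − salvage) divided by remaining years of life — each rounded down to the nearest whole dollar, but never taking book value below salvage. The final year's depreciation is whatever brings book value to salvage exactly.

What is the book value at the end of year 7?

$36,822

Depreciable base = $137,601 − $11,300 = $126,301.
Year 1: DB = ⌊$137,601 × 125%/9⌋ = $19,111; SL = ⌊$126,301/9⌋ = $14,033 → take DB $19,111. Book value $118,490.
Year 2: DB = ⌊$118,490 × 125%/9⌋ = $16,456; SL = ⌊$107,190/8⌋ = $13,398 → take DB $16,456. Book value $102,034.
Year 3: DB = ⌊$102,034 × 125%/9⌋ = $14,171; SL = ⌊$90,734/7⌋ = $12,962 → take DB $14,171. Book value $87,863.
Year 4: DB = ⌊$87,863 × 125%/9⌋ = $12,203; SL = ⌊$76,563/6⌋ = $12,760 → take SL $12,760. Book value $75,103.
Year 5: DB = ⌊$75,103 × 125%/9⌋ = $10,430; SL = ⌊$63,803/5⌋ = $12,760 → take SL $12,760. Book value $62,343.
Year 6: DB = ⌊$62,343 × 125%/9⌋ = $8,658; SL = ⌊$51,043/4⌋ = $12,760 → take SL $12,760. Book value $49,583.
Year 7: DB = ⌊$49,583 × 125%/9⌋ = $6,886; SL = ⌊$38,283/3⌋ = $12,761 → take SL $12,761. Book value $36,822.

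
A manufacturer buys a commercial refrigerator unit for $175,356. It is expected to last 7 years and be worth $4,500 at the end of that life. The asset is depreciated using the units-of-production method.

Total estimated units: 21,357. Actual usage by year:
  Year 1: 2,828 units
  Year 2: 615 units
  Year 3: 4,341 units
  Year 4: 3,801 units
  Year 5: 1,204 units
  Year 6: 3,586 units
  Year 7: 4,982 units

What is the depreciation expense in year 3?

$34,728

Depreciable base = $175,356 − $4,500 = $170,856.
Rate = $170,856 / 21,357 units = $8 per unit.
Year 1: 2,828 × $8 = $22,624. Book value $152,732.
Year 2: 615 × $8 = $4,920. Book value $147,812.
Year 3: 4,341 × $8 = $34,728. Book value $113,084.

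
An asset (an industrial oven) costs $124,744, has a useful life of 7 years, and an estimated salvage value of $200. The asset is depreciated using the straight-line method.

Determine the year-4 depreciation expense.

$17,792

Depreciable base = $124,744 − $200 = $124,544.
Annual expense = $124,544 / 7 = $17,792.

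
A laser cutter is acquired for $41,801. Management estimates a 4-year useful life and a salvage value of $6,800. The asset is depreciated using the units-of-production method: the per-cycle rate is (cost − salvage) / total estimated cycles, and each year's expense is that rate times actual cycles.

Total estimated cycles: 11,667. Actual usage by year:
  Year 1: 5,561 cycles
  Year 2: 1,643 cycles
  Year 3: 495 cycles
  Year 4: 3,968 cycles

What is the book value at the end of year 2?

Depreciable base = $41,801 − $6,800 = $35,001.
Rate = $35,001 / 11,667 cycles = $3 per cycle.
Year 1: 5,561 × $3 = $16,683. Book value $25,118.
Year 2: 1,643 × $3 = $4,929. Book value $20,189.

$20,189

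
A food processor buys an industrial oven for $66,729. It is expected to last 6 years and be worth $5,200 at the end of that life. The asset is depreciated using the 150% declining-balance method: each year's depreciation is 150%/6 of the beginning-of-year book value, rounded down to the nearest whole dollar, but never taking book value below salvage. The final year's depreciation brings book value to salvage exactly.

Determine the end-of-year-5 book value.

Depreciable base = $66,729 − $5,200 = $61,529.
Year 1: ⌊$66,729 × 150%/6⌋ = $16,682. Book value $50,047.
Year 2: ⌊$50,047 × 150%/6⌋ = $12,511. Book value $37,536.
Year 3: ⌊$37,536 × 150%/6⌋ = $9,384. Book value $28,152.
Year 4: ⌊$28,152 × 150%/6⌋ = $7,038. Book value $21,114.
Year 5: ⌊$21,114 × 150%/6⌋ = $5,278. Book value $15,836.

$15,836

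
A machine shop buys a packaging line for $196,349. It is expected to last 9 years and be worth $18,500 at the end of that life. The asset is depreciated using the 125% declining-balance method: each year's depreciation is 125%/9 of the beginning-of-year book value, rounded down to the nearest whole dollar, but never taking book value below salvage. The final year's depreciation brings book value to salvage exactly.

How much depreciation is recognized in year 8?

Depreciable base = $196,349 − $18,500 = $177,849.
Year 1: ⌊$196,349 × 125%/9⌋ = $27,270. Book value $169,079.
Year 2: ⌊$169,079 × 125%/9⌋ = $23,483. Book value $145,596.
Year 3: ⌊$145,596 × 125%/9⌋ = $20,221. Book value $125,375.
Year 4: ⌊$125,375 × 125%/9⌋ = $17,413. Book value $107,962.
Year 5: ⌊$107,962 × 125%/9⌋ = $14,994. Book value $92,968.
Year 6: ⌊$92,968 × 125%/9⌋ = $12,912. Book value $80,056.
Year 7: ⌊$80,056 × 125%/9⌋ = $11,118. Book value $68,938.
Year 8: ⌊$68,938 × 125%/9⌋ = $9,574. Book value $59,364.

$9,574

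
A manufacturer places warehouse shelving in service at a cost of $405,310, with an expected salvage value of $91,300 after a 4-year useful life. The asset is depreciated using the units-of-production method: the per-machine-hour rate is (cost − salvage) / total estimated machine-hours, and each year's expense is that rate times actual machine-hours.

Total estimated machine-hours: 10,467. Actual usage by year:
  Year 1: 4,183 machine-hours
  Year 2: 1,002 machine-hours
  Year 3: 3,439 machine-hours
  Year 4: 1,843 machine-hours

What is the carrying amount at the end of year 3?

$146,590

Depreciable base = $405,310 − $91,300 = $314,010.
Rate = $314,010 / 10,467 machine-hours = $30 per machine-hour.
Year 1: 4,183 × $30 = $125,490. Book value $279,820.
Year 2: 1,002 × $30 = $30,060. Book value $249,760.
Year 3: 3,439 × $30 = $103,170. Book value $146,590.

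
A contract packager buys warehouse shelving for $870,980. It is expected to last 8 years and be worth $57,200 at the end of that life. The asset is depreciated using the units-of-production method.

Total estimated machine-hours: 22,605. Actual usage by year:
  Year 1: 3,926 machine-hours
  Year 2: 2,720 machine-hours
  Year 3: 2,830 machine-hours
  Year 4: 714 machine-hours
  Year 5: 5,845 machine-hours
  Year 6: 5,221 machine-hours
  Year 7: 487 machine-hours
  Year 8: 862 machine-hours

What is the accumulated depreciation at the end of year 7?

Depreciable base = $870,980 − $57,200 = $813,780.
Rate = $813,780 / 22,605 machine-hours = $36 per machine-hour.
Year 1: 3,926 × $36 = $141,336. Book value $729,644.
Year 2: 2,720 × $36 = $97,920. Book value $631,724.
Year 3: 2,830 × $36 = $101,880. Book value $529,844.
Year 4: 714 × $36 = $25,704. Book value $504,140.
Year 5: 5,845 × $36 = $210,420. Book value $293,720.
Year 6: 5,221 × $36 = $187,956. Book value $105,764.
Year 7: 487 × $36 = $17,532. Book value $88,232.
Accumulated through year 7 = $870,980 − $88,232 = $782,748.

$782,748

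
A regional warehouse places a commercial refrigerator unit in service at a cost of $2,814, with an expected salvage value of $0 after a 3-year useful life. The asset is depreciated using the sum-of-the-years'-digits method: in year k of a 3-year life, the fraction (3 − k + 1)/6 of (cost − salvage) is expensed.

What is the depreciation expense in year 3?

$469

Depreciable base = $2,814 − $0 = $2,814.
Sum of the years' digits = 3+2+1 = 6.
Year 1: $2,814 × 3/6 = $1,407. Book value $1,407.
Year 2: $2,814 × 2/6 = $938. Book value $469.
Year 3: $2,814 × 1/6 = $469. Book value $0.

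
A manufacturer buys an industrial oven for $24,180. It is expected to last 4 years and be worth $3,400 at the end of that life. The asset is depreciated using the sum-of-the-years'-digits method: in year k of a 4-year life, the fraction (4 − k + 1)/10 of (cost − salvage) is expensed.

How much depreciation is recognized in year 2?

$6,234

Depreciable base = $24,180 − $3,400 = $20,780.
Sum of the years' digits = 4+3+2+1 = 10.
Year 1: $20,780 × 4/10 = $8,312. Book value $15,868.
Year 2: $20,780 × 3/10 = $6,234. Book value $9,634.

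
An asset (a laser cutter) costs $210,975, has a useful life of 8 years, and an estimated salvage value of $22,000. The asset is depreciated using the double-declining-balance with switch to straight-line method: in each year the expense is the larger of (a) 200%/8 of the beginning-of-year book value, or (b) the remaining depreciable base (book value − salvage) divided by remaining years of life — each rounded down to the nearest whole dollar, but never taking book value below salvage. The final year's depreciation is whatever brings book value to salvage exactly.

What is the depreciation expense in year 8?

Depreciable base = $210,975 − $22,000 = $188,975.
Year 1: DB = ⌊$210,975 × 200%/8⌋ = $52,743; SL = ⌊$188,975/8⌋ = $23,621 → take DB $52,743. Book value $158,232.
Year 2: DB = ⌊$158,232 × 200%/8⌋ = $39,558; SL = ⌊$136,232/7⌋ = $19,461 → take DB $39,558. Book value $118,674.
Year 3: DB = ⌊$118,674 × 200%/8⌋ = $29,668; SL = ⌊$96,674/6⌋ = $16,112 → take DB $29,668. Book value $89,006.
Year 4: DB = ⌊$89,006 × 200%/8⌋ = $22,251; SL = ⌊$67,006/5⌋ = $13,401 → take DB $22,251. Book value $66,755.
Year 5: DB = ⌊$66,755 × 200%/8⌋ = $16,688; SL = ⌊$44,755/4⌋ = $11,188 → take DB $16,688. Book value $50,067.
Year 6: DB = ⌊$50,067 × 200%/8⌋ = $12,516; SL = ⌊$28,067/3⌋ = $9,355 → take DB $12,516. Book value $37,551.
Year 7: DB = ⌊$37,551 × 200%/8⌋ = $9,387; SL = ⌊$15,551/2⌋ = $7,775 → take DB $9,387. Book value $28,164.
Year 8 (final): $28,164 − $22,000 = $6,164. Book value $22,000.

$6,164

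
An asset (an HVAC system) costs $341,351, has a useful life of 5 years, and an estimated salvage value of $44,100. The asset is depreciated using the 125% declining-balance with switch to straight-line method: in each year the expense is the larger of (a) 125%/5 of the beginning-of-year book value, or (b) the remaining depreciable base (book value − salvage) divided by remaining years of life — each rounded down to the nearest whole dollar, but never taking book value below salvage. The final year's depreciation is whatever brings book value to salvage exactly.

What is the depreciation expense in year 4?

Depreciable base = $341,351 − $44,100 = $297,251.
Year 1: DB = ⌊$341,351 × 125%/5⌋ = $85,337; SL = ⌊$297,251/5⌋ = $59,450 → take DB $85,337. Book value $256,014.
Year 2: DB = ⌊$256,014 × 125%/5⌋ = $64,003; SL = ⌊$211,914/4⌋ = $52,978 → take DB $64,003. Book value $192,011.
Year 3: DB = ⌊$192,011 × 125%/5⌋ = $48,002; SL = ⌊$147,911/3⌋ = $49,303 → take SL $49,303. Book value $142,708.
Year 4: DB = ⌊$142,708 × 125%/5⌋ = $35,677; SL = ⌊$98,608/2⌋ = $49,304 → take SL $49,304. Book value $93,404.

$49,304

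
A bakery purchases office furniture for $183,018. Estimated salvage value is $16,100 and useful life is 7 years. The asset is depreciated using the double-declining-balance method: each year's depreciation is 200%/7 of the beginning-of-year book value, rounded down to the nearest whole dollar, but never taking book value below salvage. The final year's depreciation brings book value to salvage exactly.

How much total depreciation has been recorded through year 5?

$148,987

Depreciable base = $183,018 − $16,100 = $166,918.
Year 1: ⌊$183,018 × 200%/7⌋ = $52,290. Book value $130,728.
Year 2: ⌊$130,728 × 200%/7⌋ = $37,350. Book value $93,378.
Year 3: ⌊$93,378 × 200%/7⌋ = $26,679. Book value $66,699.
Year 4: ⌊$66,699 × 200%/7⌋ = $19,056. Book value $47,643.
Year 5: ⌊$47,643 × 200%/7⌋ = $13,612. Book value $34,031.
Accumulated through year 5 = $183,018 − $34,031 = $148,987.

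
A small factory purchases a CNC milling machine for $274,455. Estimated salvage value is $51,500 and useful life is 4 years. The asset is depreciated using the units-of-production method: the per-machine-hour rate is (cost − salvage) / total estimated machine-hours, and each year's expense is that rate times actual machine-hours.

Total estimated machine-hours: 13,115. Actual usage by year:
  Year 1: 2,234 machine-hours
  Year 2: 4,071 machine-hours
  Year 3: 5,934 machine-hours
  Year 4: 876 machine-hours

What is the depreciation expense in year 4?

$14,892

Depreciable base = $274,455 − $51,500 = $222,955.
Rate = $222,955 / 13,115 machine-hours = $17 per machine-hour.
Year 1: 2,234 × $17 = $37,978. Book value $236,477.
Year 2: 4,071 × $17 = $69,207. Book value $167,270.
Year 3: 5,934 × $17 = $100,878. Book value $66,392.
Year 4: 876 × $17 = $14,892. Book value $51,500.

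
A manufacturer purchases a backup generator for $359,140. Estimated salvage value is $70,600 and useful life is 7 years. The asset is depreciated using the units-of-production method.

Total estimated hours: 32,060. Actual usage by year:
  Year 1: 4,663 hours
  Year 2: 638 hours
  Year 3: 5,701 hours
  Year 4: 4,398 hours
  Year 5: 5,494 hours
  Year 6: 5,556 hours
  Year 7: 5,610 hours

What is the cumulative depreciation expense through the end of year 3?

$99,018

Depreciable base = $359,140 − $70,600 = $288,540.
Rate = $288,540 / 32,060 hours = $9 per hour.
Year 1: 4,663 × $9 = $41,967. Book value $317,173.
Year 2: 638 × $9 = $5,742. Book value $311,431.
Year 3: 5,701 × $9 = $51,309. Book value $260,122.
Accumulated through year 3 = $359,140 − $260,122 = $99,018.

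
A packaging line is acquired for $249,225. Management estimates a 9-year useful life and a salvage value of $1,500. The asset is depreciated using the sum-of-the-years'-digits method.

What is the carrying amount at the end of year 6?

$34,530

Depreciable base = $249,225 − $1,500 = $247,725.
Sum of the years' digits = 9+8+7+6+5+4+3+2+1 = 45.
Year 1: $247,725 × 9/45 = $49,545. Book value $199,680.
Year 2: $247,725 × 8/45 = $44,040. Book value $155,640.
Year 3: $247,725 × 7/45 = $38,535. Book value $117,105.
Year 4: $247,725 × 6/45 = $33,030. Book value $84,075.
Year 5: $247,725 × 5/45 = $27,525. Book value $56,550.
Year 6: $247,725 × 4/45 = $22,020. Book value $34,530.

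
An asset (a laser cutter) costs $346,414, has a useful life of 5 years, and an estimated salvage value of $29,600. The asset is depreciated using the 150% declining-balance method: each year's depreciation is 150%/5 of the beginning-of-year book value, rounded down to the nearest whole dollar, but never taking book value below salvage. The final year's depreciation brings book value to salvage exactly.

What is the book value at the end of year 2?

Depreciable base = $346,414 − $29,600 = $316,814.
Year 1: ⌊$346,414 × 150%/5⌋ = $103,924. Book value $242,490.
Year 2: ⌊$242,490 × 150%/5⌋ = $72,747. Book value $169,743.

$169,743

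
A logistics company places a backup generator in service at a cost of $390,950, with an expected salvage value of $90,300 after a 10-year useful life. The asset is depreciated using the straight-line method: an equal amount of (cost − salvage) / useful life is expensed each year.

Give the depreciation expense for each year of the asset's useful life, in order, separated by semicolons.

$30,065; $30,065; $30,065; $30,065; $30,065; $30,065; $30,065; $30,065; $30,065; $30,065

Depreciable base = $390,950 − $90,300 = $300,650.
Annual expense = $300,650 / 10 = $30,065.
End of year 1: book value $360,885.
End of year 2: book value $330,820.
End of year 3: book value $300,755.
End of year 4: book value $270,690.
End of year 5: book value $240,625.
End of year 6: book value $210,560.
End of year 7: book value $180,495.
End of year 8: book value $150,430.
End of year 9: book value $120,365.
End of year 10: book value $90,300.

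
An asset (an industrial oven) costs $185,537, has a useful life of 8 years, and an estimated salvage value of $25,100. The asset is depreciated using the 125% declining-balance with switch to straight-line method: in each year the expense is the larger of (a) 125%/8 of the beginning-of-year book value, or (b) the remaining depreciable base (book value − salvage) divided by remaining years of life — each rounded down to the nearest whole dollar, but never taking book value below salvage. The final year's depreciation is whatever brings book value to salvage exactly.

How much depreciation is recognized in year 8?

Depreciable base = $185,537 − $25,100 = $160,437.
Year 1: DB = ⌊$185,537 × 125%/8⌋ = $28,990; SL = ⌊$160,437/8⌋ = $20,054 → take DB $28,990. Book value $156,547.
Year 2: DB = ⌊$156,547 × 125%/8⌋ = $24,460; SL = ⌊$131,447/7⌋ = $18,778 → take DB $24,460. Book value $132,087.
Year 3: DB = ⌊$132,087 × 125%/8⌋ = $20,638; SL = ⌊$106,987/6⌋ = $17,831 → take DB $20,638. Book value $111,449.
Year 4: DB = ⌊$111,449 × 125%/8⌋ = $17,413; SL = ⌊$86,349/5⌋ = $17,269 → take DB $17,413. Book value $94,036.
Year 5: DB = ⌊$94,036 × 125%/8⌋ = $14,693; SL = ⌊$68,936/4⌋ = $17,234 → take SL $17,234. Book value $76,802.
Year 6: DB = ⌊$76,802 × 125%/8⌋ = $12,000; SL = ⌊$51,702/3⌋ = $17,234 → take SL $17,234. Book value $59,568.
Year 7: DB = ⌊$59,568 × 125%/8⌋ = $9,307; SL = ⌊$34,468/2⌋ = $17,234 → take SL $17,234. Book value $42,334.
Year 8 (final): $42,334 − $25,100 = $17,234. Book value $25,100.

$17,234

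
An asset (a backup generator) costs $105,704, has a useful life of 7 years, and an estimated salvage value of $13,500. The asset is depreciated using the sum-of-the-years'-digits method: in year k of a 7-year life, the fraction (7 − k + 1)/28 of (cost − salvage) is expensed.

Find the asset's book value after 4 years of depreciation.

Depreciable base = $105,704 − $13,500 = $92,204.
Sum of the years' digits = 7+6+5+4+3+2+1 = 28.
Year 1: $92,204 × 7/28 = $23,051. Book value $82,653.
Year 2: $92,204 × 6/28 = $19,758. Book value $62,895.
Year 3: $92,204 × 5/28 = $16,465. Book value $46,430.
Year 4: $92,204 × 4/28 = $13,172. Book value $33,258.

$33,258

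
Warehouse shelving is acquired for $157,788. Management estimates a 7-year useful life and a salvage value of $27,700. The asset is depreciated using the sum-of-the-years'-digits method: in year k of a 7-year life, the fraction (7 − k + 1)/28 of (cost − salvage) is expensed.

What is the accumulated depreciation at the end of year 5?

Depreciable base = $157,788 − $27,700 = $130,088.
Sum of the years' digits = 7+6+5+4+3+2+1 = 28.
Year 1: $130,088 × 7/28 = $32,522. Book value $125,266.
Year 2: $130,088 × 6/28 = $27,876. Book value $97,390.
Year 3: $130,088 × 5/28 = $23,230. Book value $74,160.
Year 4: $130,088 × 4/28 = $18,584. Book value $55,576.
Year 5: $130,088 × 3/28 = $13,938. Book value $41,638.
Accumulated through year 5 = $157,788 − $41,638 = $116,150.

$116,150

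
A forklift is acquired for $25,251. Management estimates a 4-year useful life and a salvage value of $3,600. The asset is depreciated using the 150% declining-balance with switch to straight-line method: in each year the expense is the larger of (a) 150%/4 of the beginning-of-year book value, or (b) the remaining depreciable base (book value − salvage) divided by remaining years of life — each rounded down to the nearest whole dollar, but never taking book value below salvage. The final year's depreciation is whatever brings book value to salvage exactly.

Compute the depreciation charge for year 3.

Depreciable base = $25,251 − $3,600 = $21,651.
Year 1: DB = ⌊$25,251 × 150%/4⌋ = $9,469; SL = ⌊$21,651/4⌋ = $5,412 → take DB $9,469. Book value $15,782.
Year 2: DB = ⌊$15,782 × 150%/4⌋ = $5,918; SL = ⌊$12,182/3⌋ = $4,060 → take DB $5,918. Book value $9,864.
Year 3: DB = ⌊$9,864 × 150%/4⌋ = $3,699; SL = ⌊$6,264/2⌋ = $3,132 → take DB $3,699. Book value $6,165.

$3,699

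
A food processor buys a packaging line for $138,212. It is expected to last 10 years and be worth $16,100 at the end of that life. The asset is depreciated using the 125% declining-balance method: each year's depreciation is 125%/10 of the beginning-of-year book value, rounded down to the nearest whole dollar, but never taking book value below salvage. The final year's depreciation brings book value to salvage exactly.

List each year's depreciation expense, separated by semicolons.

Depreciable base = $138,212 − $16,100 = $122,112.
Year 1: ⌊$138,212 × 125%/10⌋ = $17,276. Book value $120,936.
Year 2: ⌊$120,936 × 125%/10⌋ = $15,117. Book value $105,819.
Year 3: ⌊$105,819 × 125%/10⌋ = $13,227. Book value $92,592.
Year 4: ⌊$92,592 × 125%/10⌋ = $11,574. Book value $81,018.
Year 5: ⌊$81,018 × 125%/10⌋ = $10,127. Book value $70,891.
Year 6: ⌊$70,891 × 125%/10⌋ = $8,861. Book value $62,030.
Year 7: ⌊$62,030 × 125%/10⌋ = $7,753. Book value $54,277.
Year 8: ⌊$54,277 × 125%/10⌋ = $6,784. Book value $47,493.
Year 9: ⌊$47,493 × 125%/10⌋ = $5,936. Book value $41,557.
Year 10 (final): $41,557 − $16,100 = $25,457. Book value $16,100.

$17,276; $15,117; $13,227; $11,574; $10,127; $8,861; $7,753; $6,784; $5,936; $25,457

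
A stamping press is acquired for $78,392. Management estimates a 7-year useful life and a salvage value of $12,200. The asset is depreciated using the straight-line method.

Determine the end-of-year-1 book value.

Depreciable base = $78,392 − $12,200 = $66,192.
Annual expense = $66,192 / 7 = $9,456.
End of year 1: book value $68,936.

$68,936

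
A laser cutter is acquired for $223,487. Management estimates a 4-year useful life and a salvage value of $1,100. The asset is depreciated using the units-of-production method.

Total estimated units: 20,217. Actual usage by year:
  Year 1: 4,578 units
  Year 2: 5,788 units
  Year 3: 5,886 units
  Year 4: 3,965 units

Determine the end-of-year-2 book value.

Depreciable base = $223,487 − $1,100 = $222,387.
Rate = $222,387 / 20,217 units = $11 per unit.
Year 1: 4,578 × $11 = $50,358. Book value $173,129.
Year 2: 5,788 × $11 = $63,668. Book value $109,461.

$109,461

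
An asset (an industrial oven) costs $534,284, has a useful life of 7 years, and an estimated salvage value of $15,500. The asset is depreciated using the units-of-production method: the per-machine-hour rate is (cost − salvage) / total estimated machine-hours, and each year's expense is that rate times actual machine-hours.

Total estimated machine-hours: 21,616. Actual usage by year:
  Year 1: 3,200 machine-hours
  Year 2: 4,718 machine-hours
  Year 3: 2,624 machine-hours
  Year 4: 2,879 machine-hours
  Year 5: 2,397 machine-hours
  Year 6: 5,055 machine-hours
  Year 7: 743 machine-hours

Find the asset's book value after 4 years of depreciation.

Depreciable base = $534,284 − $15,500 = $518,784.
Rate = $518,784 / 21,616 machine-hours = $24 per machine-hour.
Year 1: 3,200 × $24 = $76,800. Book value $457,484.
Year 2: 4,718 × $24 = $113,232. Book value $344,252.
Year 3: 2,624 × $24 = $62,976. Book value $281,276.
Year 4: 2,879 × $24 = $69,096. Book value $212,180.

$212,180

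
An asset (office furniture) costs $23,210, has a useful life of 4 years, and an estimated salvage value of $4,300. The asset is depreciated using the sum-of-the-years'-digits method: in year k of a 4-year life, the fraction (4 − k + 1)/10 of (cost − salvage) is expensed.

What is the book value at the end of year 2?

Depreciable base = $23,210 − $4,300 = $18,910.
Sum of the years' digits = 4+3+2+1 = 10.
Year 1: $18,910 × 4/10 = $7,564. Book value $15,646.
Year 2: $18,910 × 3/10 = $5,673. Book value $9,973.

$9,973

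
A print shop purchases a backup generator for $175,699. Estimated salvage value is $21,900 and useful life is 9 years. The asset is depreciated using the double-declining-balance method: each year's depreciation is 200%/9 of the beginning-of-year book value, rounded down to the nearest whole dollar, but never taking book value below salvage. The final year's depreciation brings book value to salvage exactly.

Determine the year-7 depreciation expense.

Depreciable base = $175,699 − $21,900 = $153,799.
Year 1: ⌊$175,699 × 200%/9⌋ = $39,044. Book value $136,655.
Year 2: ⌊$136,655 × 200%/9⌋ = $30,367. Book value $106,288.
Year 3: ⌊$106,288 × 200%/9⌋ = $23,619. Book value $82,669.
Year 4: ⌊$82,669 × 200%/9⌋ = $18,370. Book value $64,299.
Year 5: ⌊$64,299 × 200%/9⌋ = $14,288. Book value $50,011.
Year 6: ⌊$50,011 × 200%/9⌋ = $11,113. Book value $38,898.
Year 7: ⌊$38,898 × 200%/9⌋ = $8,644. Book value $30,254.

$8,644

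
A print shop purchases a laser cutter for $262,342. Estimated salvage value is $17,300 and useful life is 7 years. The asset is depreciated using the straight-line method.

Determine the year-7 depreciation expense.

$35,006

Depreciable base = $262,342 − $17,300 = $245,042.
Annual expense = $245,042 / 7 = $35,006.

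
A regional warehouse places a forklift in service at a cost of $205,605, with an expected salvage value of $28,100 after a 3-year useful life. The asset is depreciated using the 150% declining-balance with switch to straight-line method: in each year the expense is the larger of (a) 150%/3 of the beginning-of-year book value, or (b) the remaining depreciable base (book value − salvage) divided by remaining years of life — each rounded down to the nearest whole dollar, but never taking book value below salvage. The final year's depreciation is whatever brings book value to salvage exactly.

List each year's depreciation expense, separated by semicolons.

$102,802; $51,401; $23,302

Depreciable base = $205,605 − $28,100 = $177,505.
Year 1: DB = ⌊$205,605 × 150%/3⌋ = $102,802; SL = ⌊$177,505/3⌋ = $59,168 → take DB $102,802. Book value $102,803.
Year 2: DB = ⌊$102,803 × 150%/3⌋ = $51,401; SL = ⌊$74,703/2⌋ = $37,351 → take DB $51,401. Book value $51,402.
Year 3 (final): $51,402 − $28,100 = $23,302. Book value $28,100.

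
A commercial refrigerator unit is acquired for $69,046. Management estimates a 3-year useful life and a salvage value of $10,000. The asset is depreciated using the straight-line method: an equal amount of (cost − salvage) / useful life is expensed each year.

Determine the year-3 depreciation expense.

$19,682

Depreciable base = $69,046 − $10,000 = $59,046.
Annual expense = $59,046 / 3 = $19,682.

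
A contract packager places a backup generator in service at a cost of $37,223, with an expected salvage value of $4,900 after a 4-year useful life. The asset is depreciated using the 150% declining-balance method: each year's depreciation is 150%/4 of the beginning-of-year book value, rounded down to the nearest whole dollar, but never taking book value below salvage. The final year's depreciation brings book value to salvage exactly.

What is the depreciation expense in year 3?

$5,452

Depreciable base = $37,223 − $4,900 = $32,323.
Year 1: ⌊$37,223 × 150%/4⌋ = $13,958. Book value $23,265.
Year 2: ⌊$23,265 × 150%/4⌋ = $8,724. Book value $14,541.
Year 3: ⌊$14,541 × 150%/4⌋ = $5,452. Book value $9,089.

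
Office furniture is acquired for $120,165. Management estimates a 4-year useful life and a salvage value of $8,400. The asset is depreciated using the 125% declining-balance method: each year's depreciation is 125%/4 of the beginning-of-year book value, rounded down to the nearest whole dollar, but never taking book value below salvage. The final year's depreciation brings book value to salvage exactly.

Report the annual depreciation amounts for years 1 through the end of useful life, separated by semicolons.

Depreciable base = $120,165 − $8,400 = $111,765.
Year 1: ⌊$120,165 × 125%/4⌋ = $37,551. Book value $82,614.
Year 2: ⌊$82,614 × 125%/4⌋ = $25,816. Book value $56,798.
Year 3: ⌊$56,798 × 125%/4⌋ = $17,749. Book value $39,049.
Year 4 (final): $39,049 − $8,400 = $30,649. Book value $8,400.

$37,551; $25,816; $17,749; $30,649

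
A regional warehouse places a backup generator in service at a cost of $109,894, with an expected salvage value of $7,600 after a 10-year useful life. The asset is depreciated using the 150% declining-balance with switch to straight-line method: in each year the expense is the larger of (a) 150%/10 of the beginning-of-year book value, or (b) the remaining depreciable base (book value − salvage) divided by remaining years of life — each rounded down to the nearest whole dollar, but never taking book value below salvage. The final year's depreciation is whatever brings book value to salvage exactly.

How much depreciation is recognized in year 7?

$8,232

Depreciable base = $109,894 − $7,600 = $102,294.
Year 1: DB = ⌊$109,894 × 150%/10⌋ = $16,484; SL = ⌊$102,294/10⌋ = $10,229 → take DB $16,484. Book value $93,410.
Year 2: DB = ⌊$93,410 × 150%/10⌋ = $14,011; SL = ⌊$85,810/9⌋ = $9,534 → take DB $14,011. Book value $79,399.
Year 3: DB = ⌊$79,399 × 150%/10⌋ = $11,909; SL = ⌊$71,799/8⌋ = $8,974 → take DB $11,909. Book value $67,490.
Year 4: DB = ⌊$67,490 × 150%/10⌋ = $10,123; SL = ⌊$59,890/7⌋ = $8,555 → take DB $10,123. Book value $57,367.
Year 5: DB = ⌊$57,367 × 150%/10⌋ = $8,605; SL = ⌊$49,767/6⌋ = $8,294 → take DB $8,605. Book value $48,762.
Year 6: DB = ⌊$48,762 × 150%/10⌋ = $7,314; SL = ⌊$41,162/5⌋ = $8,232 → take SL $8,232. Book value $40,530.
Year 7: DB = ⌊$40,530 × 150%/10⌋ = $6,079; SL = ⌊$32,930/4⌋ = $8,232 → take SL $8,232. Book value $32,298.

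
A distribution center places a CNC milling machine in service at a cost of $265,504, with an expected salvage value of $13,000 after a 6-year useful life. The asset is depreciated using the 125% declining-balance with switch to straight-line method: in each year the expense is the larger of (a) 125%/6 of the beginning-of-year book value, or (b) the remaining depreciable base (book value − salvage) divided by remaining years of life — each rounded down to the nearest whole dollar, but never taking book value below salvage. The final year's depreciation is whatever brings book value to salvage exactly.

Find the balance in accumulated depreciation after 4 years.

Depreciable base = $265,504 − $13,000 = $252,504.
Year 1: DB = ⌊$265,504 × 125%/6⌋ = $55,313; SL = ⌊$252,504/6⌋ = $42,084 → take DB $55,313. Book value $210,191.
Year 2: DB = ⌊$210,191 × 125%/6⌋ = $43,789; SL = ⌊$197,191/5⌋ = $39,438 → take DB $43,789. Book value $166,402.
Year 3: DB = ⌊$166,402 × 125%/6⌋ = $34,667; SL = ⌊$153,402/4⌋ = $38,350 → take SL $38,350. Book value $128,052.
Year 4: DB = ⌊$128,052 × 125%/6⌋ = $26,677; SL = ⌊$115,052/3⌋ = $38,350 → take SL $38,350. Book value $89,702.
Accumulated through year 4 = $265,504 − $89,702 = $175,802.

$175,802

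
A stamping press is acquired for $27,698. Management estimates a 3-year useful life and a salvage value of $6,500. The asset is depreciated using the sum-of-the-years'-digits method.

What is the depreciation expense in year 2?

$7,066

Depreciable base = $27,698 − $6,500 = $21,198.
Sum of the years' digits = 3+2+1 = 6.
Year 1: $21,198 × 3/6 = $10,599. Book value $17,099.
Year 2: $21,198 × 2/6 = $7,066. Book value $10,033.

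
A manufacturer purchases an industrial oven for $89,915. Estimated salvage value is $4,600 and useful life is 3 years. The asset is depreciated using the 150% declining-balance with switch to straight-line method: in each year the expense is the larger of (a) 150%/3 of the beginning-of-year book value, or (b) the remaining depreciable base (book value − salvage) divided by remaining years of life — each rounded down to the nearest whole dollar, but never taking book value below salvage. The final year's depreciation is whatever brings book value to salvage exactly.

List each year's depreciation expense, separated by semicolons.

$44,957; $22,479; $17,879

Depreciable base = $89,915 − $4,600 = $85,315.
Year 1: DB = ⌊$89,915 × 150%/3⌋ = $44,957; SL = ⌊$85,315/3⌋ = $28,438 → take DB $44,957. Book value $44,958.
Year 2: DB = ⌊$44,958 × 150%/3⌋ = $22,479; SL = ⌊$40,358/2⌋ = $20,179 → take DB $22,479. Book value $22,479.
Year 3 (final): $22,479 − $4,600 = $17,879. Book value $4,600.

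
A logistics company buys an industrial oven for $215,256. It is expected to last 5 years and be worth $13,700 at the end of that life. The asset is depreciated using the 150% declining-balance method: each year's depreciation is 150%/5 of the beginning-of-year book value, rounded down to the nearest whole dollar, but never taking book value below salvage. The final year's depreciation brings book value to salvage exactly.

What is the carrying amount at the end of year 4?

$51,684

Depreciable base = $215,256 − $13,700 = $201,556.
Year 1: ⌊$215,256 × 150%/5⌋ = $64,576. Book value $150,680.
Year 2: ⌊$150,680 × 150%/5⌋ = $45,204. Book value $105,476.
Year 3: ⌊$105,476 × 150%/5⌋ = $31,642. Book value $73,834.
Year 4: ⌊$73,834 × 150%/5⌋ = $22,150. Book value $51,684.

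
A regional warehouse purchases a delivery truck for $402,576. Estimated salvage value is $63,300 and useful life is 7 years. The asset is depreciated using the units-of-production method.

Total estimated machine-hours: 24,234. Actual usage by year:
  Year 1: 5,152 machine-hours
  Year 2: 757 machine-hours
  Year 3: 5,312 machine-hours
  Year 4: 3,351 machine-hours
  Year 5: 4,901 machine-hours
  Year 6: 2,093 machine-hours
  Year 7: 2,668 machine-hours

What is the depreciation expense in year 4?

Depreciable base = $402,576 − $63,300 = $339,276.
Rate = $339,276 / 24,234 machine-hours = $14 per machine-hour.
Year 1: 5,152 × $14 = $72,128. Book value $330,448.
Year 2: 757 × $14 = $10,598. Book value $319,850.
Year 3: 5,312 × $14 = $74,368. Book value $245,482.
Year 4: 3,351 × $14 = $46,914. Book value $198,568.

$46,914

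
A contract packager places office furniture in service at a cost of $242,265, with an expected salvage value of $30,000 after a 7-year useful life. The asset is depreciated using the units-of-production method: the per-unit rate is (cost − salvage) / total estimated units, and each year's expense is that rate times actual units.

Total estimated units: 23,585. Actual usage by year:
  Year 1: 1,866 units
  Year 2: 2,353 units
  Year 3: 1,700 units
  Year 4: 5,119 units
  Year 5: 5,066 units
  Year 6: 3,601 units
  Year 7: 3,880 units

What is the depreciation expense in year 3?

Depreciable base = $242,265 − $30,000 = $212,265.
Rate = $212,265 / 23,585 units = $9 per unit.
Year 1: 1,866 × $9 = $16,794. Book value $225,471.
Year 2: 2,353 × $9 = $21,177. Book value $204,294.
Year 3: 1,700 × $9 = $15,300. Book value $188,994.

$15,300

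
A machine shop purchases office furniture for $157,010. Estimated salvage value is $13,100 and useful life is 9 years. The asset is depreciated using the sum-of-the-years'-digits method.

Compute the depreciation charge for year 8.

$6,396

Depreciable base = $157,010 − $13,100 = $143,910.
Sum of the years' digits = 9+8+7+6+5+4+3+2+1 = 45.
Year 1: $143,910 × 9/45 = $28,782. Book value $128,228.
Year 2: $143,910 × 8/45 = $25,584. Book value $102,644.
Year 3: $143,910 × 7/45 = $22,386. Book value $80,258.
Year 4: $143,910 × 6/45 = $19,188. Book value $61,070.
Year 5: $143,910 × 5/45 = $15,990. Book value $45,080.
Year 6: $143,910 × 4/45 = $12,792. Book value $32,288.
Year 7: $143,910 × 3/45 = $9,594. Book value $22,694.
Year 8: $143,910 × 2/45 = $6,396. Book value $16,298.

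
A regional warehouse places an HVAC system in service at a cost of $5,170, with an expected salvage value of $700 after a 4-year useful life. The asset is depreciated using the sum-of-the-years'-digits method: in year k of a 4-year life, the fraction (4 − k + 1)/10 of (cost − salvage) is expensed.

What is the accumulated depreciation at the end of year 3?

$4,023

Depreciable base = $5,170 − $700 = $4,470.
Sum of the years' digits = 4+3+2+1 = 10.
Year 1: $4,470 × 4/10 = $1,788. Book value $3,382.
Year 2: $4,470 × 3/10 = $1,341. Book value $2,041.
Year 3: $4,470 × 2/10 = $894. Book value $1,147.
Accumulated through year 3 = $5,170 − $1,147 = $4,023.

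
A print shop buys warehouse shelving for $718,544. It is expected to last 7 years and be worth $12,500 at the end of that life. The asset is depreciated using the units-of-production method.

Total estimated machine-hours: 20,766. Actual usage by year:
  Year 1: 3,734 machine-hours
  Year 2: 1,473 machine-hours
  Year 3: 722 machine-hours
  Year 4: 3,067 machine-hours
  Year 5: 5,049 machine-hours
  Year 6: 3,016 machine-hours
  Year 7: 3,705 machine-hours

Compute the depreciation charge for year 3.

$24,548

Depreciable base = $718,544 − $12,500 = $706,044.
Rate = $706,044 / 20,766 machine-hours = $34 per machine-hour.
Year 1: 3,734 × $34 = $126,956. Book value $591,588.
Year 2: 1,473 × $34 = $50,082. Book value $541,506.
Year 3: 722 × $34 = $24,548. Book value $516,958.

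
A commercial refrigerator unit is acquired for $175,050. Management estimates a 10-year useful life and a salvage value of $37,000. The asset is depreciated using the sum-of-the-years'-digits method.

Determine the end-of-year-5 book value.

$74,650

Depreciable base = $175,050 − $37,000 = $138,050.
Sum of the years' digits = 10+9+8+7+6+5+4+3+2+1 = 55.
Year 1: $138,050 × 10/55 = $25,100. Book value $149,950.
Year 2: $138,050 × 9/55 = $22,590. Book value $127,360.
Year 3: $138,050 × 8/55 = $20,080. Book value $107,280.
Year 4: $138,050 × 7/55 = $17,570. Book value $89,710.
Year 5: $138,050 × 6/55 = $15,060. Book value $74,650.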